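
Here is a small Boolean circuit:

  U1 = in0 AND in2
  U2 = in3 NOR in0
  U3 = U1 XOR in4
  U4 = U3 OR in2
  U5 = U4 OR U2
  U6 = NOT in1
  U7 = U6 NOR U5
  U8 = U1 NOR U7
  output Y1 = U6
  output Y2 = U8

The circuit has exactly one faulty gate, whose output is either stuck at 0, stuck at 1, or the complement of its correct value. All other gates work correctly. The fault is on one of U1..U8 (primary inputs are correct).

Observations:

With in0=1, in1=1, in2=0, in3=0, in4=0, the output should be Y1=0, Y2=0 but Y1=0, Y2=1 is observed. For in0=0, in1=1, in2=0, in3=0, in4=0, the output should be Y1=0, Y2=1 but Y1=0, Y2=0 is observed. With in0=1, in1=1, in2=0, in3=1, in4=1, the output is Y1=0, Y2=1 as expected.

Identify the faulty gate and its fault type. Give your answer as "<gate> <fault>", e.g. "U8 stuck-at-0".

U2 inverted output

Fault-free values for test 1 (in0=1, in1=1, in2=0, in3=0, in4=0): U1=0, U2=0, U3=0, U4=0, U5=0, U6=0, U7=1, U8=0, giving Y1=0, Y2=0. Observed Y1=0, Y2=1.
Test 1: faults giving observed Y1=0, Y2=1 are {U2 stuck-at-1, U2 inverted output, U3 stuck-at-1, U3 inverted output, U4 stuck-at-1, U4 inverted output, U5 stuck-at-1, U5 inverted output, U7 stuck-at-0, U7 inverted output, U8 stuck-at-1, U8 inverted output}.
Test 2 (in0=0, in1=1, in2=0, in3=0, in4=0): fault-free U1=0, U2=1, U3=0, U4=0, U5=1, U6=0, U7=0, U8=1 → Y1=0, Y2=1; observed Y1=0, Y2=0. Eliminates U2 stuck-at-1, U3 stuck-at-1, U3 inverted output, U4 stuck-at-1, U4 inverted output, U5 stuck-at-1, U7 stuck-at-0, U8 stuck-at-1.
Test 3 (in0=1, in1=1, in2=0, in3=1, in4=1): fault-free U1=0, U2=0, U3=1, U4=1, U5=1, U6=0, U7=0, U8=1 → Y1=0, Y2=1; observed Y1=0, Y2=1. Eliminates U5 inverted output, U7 inverted output, U8 inverted output.
Only U2 inverted output is consistent with every test.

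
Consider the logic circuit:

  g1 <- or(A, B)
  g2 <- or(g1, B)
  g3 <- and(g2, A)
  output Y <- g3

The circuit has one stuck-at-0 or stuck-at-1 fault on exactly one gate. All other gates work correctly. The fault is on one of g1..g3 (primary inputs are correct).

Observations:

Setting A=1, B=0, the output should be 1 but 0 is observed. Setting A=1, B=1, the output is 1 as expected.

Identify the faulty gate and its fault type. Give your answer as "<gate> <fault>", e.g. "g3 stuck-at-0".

g1 stuck-at-0

Fault-free values for test 1 (A=1, B=0): g1=1, g2=1, g3=1, giving Y=1. Observed 0.
Test 1: faults giving observed 0 are {g1 stuck-at-0, g2 stuck-at-0, g3 stuck-at-0}.
Test 2 (A=1, B=1): fault-free g1=1, g2=1, g3=1 → 1; observed 1. Eliminates g2 stuck-at-0, g3 stuck-at-0.
Only g1 stuck-at-0 is consistent with every test.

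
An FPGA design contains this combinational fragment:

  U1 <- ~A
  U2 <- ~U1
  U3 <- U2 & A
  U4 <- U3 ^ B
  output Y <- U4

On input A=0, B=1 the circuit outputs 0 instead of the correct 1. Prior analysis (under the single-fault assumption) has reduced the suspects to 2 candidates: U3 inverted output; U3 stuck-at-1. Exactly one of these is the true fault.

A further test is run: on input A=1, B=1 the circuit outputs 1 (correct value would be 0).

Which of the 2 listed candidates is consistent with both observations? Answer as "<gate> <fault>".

U3 inverted output

Evaluate each candidate on input A=1, B=1:
  U3 inverted output: U1=0, U2=1, U3=0 [inverted output], U4=1 → 1 — matches
  U3 stuck-at-1: U1=0, U2=1, U3=1 [stuck-at-1], U4=0 → 0 — eliminated
Only U3 inverted output reproduces the observed 1.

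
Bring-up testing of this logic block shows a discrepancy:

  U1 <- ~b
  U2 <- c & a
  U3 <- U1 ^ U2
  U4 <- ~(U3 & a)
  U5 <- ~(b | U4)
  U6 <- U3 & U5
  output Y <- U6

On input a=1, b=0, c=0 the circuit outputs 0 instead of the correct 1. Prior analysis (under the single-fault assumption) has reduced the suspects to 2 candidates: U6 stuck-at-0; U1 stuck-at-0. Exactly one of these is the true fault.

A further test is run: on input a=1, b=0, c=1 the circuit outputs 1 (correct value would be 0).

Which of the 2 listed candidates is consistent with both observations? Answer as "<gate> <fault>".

Evaluate each candidate on input a=1, b=0, c=1:
  U6 stuck-at-0: U1=1, U2=1, U3=0, U4=1, U5=0, U6=0 [stuck-at-0] → 0 — eliminated
  U1 stuck-at-0: U1=0 [stuck-at-0], U2=1, U3=1, U4=0, U5=1, U6=1 → 1 — matches
Only U1 stuck-at-0 reproduces the observed 1.

U1 stuck-at-0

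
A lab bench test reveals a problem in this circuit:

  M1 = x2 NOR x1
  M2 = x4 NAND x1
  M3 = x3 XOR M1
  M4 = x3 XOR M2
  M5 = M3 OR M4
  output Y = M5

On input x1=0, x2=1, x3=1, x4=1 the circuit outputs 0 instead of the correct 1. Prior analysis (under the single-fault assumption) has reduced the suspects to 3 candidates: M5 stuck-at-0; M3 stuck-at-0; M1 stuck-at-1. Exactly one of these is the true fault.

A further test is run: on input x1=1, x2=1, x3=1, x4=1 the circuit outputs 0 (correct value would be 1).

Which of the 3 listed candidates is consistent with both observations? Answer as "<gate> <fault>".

M5 stuck-at-0

Evaluate each candidate on input x1=1, x2=1, x3=1, x4=1:
  M5 stuck-at-0: M1=0, M2=0, M3=1, M4=1, M5=0 [stuck-at-0] → 0 — matches
  M3 stuck-at-0: M1=0, M2=0, M3=0 [stuck-at-0], M4=1, M5=1 → 1 — eliminated
  M1 stuck-at-1: M1=1 [stuck-at-1], M2=0, M3=0, M4=1, M5=1 → 1 — eliminated
Only M5 stuck-at-0 reproduces the observed 0.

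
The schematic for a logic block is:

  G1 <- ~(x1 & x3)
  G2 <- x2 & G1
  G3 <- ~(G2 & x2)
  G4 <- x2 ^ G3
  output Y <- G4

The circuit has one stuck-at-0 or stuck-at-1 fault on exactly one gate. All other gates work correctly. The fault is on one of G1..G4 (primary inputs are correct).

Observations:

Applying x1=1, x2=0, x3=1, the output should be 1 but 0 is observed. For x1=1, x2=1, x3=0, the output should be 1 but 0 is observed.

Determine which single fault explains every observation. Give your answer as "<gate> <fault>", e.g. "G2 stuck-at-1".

Fault-free values for test 1 (x1=1, x2=0, x3=1): G1=0, G2=0, G3=1, G4=1, giving Y=1. Observed 0.
Test 1: faults giving observed 0 are {G3 stuck-at-0, G4 stuck-at-0}.
Test 2 (x1=1, x2=1, x3=0): fault-free G1=1, G2=1, G3=0, G4=1 → 1; observed 0. Eliminates G3 stuck-at-0.
Only G4 stuck-at-0 is consistent with every test.

G4 stuck-at-0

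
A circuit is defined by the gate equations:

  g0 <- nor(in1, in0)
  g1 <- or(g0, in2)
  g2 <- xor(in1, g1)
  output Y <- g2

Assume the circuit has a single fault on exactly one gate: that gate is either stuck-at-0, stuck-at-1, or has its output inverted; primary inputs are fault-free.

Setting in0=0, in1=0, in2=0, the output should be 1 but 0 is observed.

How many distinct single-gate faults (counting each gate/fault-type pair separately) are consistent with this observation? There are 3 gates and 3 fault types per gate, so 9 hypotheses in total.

6

Fault-free: g0=1, g1=1, g2=1 → 1. Observed 0.
  g0 stuck-at-0: output 0 ✓
  g0 stuck-at-1: output 1 ✗
  g0 inverted output: output 0 ✓
  g1 stuck-at-0: output 0 ✓
  g1 stuck-at-1: output 1 ✗
  g1 inverted output: output 0 ✓
  g2 stuck-at-0: output 0 ✓
  g2 stuck-at-1: output 1 ✗
  g2 inverted output: output 0 ✓
Consistent faults: {g0 stuck-at-0, g0 inverted output, g1 stuck-at-0, g1 inverted output, g2 stuck-at-0, g2 inverted output} — 6 in all.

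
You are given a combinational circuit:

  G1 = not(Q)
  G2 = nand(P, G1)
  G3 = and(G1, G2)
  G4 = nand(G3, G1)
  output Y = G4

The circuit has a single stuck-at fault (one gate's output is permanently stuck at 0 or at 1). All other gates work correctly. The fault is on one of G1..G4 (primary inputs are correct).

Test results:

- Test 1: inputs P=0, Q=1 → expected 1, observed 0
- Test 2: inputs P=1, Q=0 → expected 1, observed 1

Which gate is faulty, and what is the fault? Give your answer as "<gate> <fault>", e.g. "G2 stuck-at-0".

G1 stuck-at-1

Fault-free values for test 1 (P=0, Q=1): G1=0, G2=1, G3=0, G4=1, giving Y=1. Observed 0.
Test 1: faults giving observed 0 are {G1 stuck-at-1, G4 stuck-at-0}.
Test 2 (P=1, Q=0): fault-free G1=1, G2=0, G3=0, G4=1 → 1; observed 1. Eliminates G4 stuck-at-0.
Only G1 stuck-at-1 is consistent with every test.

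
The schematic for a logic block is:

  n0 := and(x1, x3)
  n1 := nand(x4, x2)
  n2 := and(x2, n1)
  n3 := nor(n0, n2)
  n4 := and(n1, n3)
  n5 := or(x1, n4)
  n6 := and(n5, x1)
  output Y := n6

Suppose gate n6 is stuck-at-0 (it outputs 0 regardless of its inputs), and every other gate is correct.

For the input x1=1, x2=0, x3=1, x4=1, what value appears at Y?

Propagate with n6 forced: n0=1, n1=1, n2=0, n3=0, n4=0, n5=1, n6=0 [stuck-at-0].
So Y = 0. (Without the fault it would be 1.)

0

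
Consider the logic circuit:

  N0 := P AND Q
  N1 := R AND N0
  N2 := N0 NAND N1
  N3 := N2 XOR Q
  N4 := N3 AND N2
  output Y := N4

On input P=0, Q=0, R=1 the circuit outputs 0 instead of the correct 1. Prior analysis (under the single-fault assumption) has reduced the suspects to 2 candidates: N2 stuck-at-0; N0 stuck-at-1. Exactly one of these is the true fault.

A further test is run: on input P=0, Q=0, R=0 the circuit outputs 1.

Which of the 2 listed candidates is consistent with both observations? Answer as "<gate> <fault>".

Evaluate each candidate on input P=0, Q=0, R=0:
  N2 stuck-at-0: N0=0, N1=0, N2=0 [stuck-at-0], N3=0, N4=0 → 0 — eliminated
  N0 stuck-at-1: N0=1 [stuck-at-1], N1=0, N2=1, N3=1, N4=1 → 1 — matches
Only N0 stuck-at-1 reproduces the observed 1.

N0 stuck-at-1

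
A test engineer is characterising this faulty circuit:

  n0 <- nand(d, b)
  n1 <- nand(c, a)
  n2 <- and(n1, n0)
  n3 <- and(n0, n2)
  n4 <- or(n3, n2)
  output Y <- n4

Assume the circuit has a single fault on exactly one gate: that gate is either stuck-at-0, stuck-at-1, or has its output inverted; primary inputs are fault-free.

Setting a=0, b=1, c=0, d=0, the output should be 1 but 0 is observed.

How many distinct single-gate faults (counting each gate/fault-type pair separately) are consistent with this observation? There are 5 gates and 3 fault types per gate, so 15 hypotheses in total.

8

Fault-free: n0=1, n1=1, n2=1, n3=1, n4=1 → 1. Observed 0.
  n0: stuck-at-0, inverted output ✓; others ✗
  n1: stuck-at-0, inverted output ✓; others ✗
  n2: stuck-at-0, inverted output ✓; others ✗
  n3: none of the 3 fault types match ✗
  n4: stuck-at-0, inverted output ✓; others ✗
Consistent faults: {n0 stuck-at-0, n0 inverted output, n1 stuck-at-0, n1 inverted output, n2 stuck-at-0, n2 inverted output, n4 stuck-at-0, n4 inverted output} — 8 in all.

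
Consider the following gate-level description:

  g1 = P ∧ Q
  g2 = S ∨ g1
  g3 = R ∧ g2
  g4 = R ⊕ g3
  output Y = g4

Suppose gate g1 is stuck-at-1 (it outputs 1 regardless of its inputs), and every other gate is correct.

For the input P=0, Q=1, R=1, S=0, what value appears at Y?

0

Propagate with g1 forced: g1=1 [stuck-at-1], g2=1, g3=1, g4=0.
So Y = 0. (Without the fault it would be 1.)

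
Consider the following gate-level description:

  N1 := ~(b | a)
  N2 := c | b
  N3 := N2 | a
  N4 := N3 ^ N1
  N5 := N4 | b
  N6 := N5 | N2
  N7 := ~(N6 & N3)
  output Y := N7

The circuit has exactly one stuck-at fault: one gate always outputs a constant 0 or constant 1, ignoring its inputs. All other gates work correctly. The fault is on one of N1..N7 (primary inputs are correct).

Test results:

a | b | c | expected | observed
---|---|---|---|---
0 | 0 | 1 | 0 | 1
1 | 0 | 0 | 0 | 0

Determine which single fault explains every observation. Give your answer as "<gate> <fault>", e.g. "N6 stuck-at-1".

N2 stuck-at-0

Fault-free values for test 1 (a=0, b=0, c=1): N1=1, N2=1, N3=1, N4=0, N5=0, N6=1, N7=0, giving Y=0. Observed 1.
Test 1: faults giving observed 1 are {N2 stuck-at-0, N3 stuck-at-0, N6 stuck-at-0, N7 stuck-at-1}.
Test 2 (a=1, b=0, c=0): fault-free N1=0, N2=0, N3=1, N4=1, N5=1, N6=1, N7=0 → 0; observed 0. Eliminates N3 stuck-at-0, N6 stuck-at-0, N7 stuck-at-1.
Only N2 stuck-at-0 is consistent with every test.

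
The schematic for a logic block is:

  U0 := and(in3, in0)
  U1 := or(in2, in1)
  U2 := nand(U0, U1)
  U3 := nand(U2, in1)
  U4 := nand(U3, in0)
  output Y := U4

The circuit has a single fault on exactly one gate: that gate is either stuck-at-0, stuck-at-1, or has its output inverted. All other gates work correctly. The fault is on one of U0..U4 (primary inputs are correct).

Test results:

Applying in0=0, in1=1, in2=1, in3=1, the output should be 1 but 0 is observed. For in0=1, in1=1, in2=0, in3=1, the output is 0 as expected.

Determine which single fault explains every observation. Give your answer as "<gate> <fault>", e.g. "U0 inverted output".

U4 stuck-at-0

Fault-free values for test 1 (in0=0, in1=1, in2=1, in3=1): U0=0, U1=1, U2=1, U3=0, U4=1, giving Y=1. Observed 0.
Test 1: faults giving observed 0 are {U4 stuck-at-0, U4 inverted output}.
Test 2 (in0=1, in1=1, in2=0, in3=1): fault-free U0=1, U1=1, U2=0, U3=1, U4=0 → 0; observed 0. Eliminates U4 inverted output.
Only U4 stuck-at-0 is consistent with every test.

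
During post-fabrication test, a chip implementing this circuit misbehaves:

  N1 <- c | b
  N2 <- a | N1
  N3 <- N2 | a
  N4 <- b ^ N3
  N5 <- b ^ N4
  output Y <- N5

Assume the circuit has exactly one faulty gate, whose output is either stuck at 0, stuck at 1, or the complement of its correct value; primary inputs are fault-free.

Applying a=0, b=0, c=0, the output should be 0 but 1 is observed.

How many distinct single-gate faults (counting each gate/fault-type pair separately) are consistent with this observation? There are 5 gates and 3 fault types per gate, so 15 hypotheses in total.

Fault-free: N1=0, N2=0, N3=0, N4=0, N5=0 → 0. Observed 1.
  N1: stuck-at-1, inverted output ✓; others ✗
  N2: stuck-at-1, inverted output ✓; others ✗
  N3: stuck-at-1, inverted output ✓; others ✗
  N4: stuck-at-1, inverted output ✓; others ✗
  N5: stuck-at-1, inverted output ✓; others ✗
Consistent faults: {N1 stuck-at-1, N1 inverted output, N2 stuck-at-1, N2 inverted output, N3 stuck-at-1, N3 inverted output, N4 stuck-at-1, N4 inverted output, N5 stuck-at-1, N5 inverted output} — 10 in all.

10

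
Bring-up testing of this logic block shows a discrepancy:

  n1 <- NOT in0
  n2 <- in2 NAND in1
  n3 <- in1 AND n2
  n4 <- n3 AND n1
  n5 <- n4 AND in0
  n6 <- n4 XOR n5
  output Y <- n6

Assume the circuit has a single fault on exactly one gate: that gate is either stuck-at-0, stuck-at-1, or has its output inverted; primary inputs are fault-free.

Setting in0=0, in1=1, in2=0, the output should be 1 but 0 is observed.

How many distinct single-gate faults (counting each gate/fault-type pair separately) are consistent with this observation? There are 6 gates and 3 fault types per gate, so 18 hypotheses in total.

Fault-free: n1=1, n2=1, n3=1, n4=1, n5=0, n6=1 → 1. Observed 0.
  n1: stuck-at-0, inverted output ✓; others ✗
  n2: stuck-at-0, inverted output ✓; others ✗
  n3: stuck-at-0, inverted output ✓; others ✗
  n4: stuck-at-0, inverted output ✓; others ✗
  n5: stuck-at-1, inverted output ✓; others ✗
  n6: stuck-at-0, inverted output ✓; others ✗
Consistent faults: {n1 stuck-at-0, n1 inverted output, n2 stuck-at-0, n2 inverted output, n3 stuck-at-0, n3 inverted output, n4 stuck-at-0, n4 inverted output, n5 stuck-at-1, n5 inverted output, n6 stuck-at-0, n6 inverted output} — 12 in all.

12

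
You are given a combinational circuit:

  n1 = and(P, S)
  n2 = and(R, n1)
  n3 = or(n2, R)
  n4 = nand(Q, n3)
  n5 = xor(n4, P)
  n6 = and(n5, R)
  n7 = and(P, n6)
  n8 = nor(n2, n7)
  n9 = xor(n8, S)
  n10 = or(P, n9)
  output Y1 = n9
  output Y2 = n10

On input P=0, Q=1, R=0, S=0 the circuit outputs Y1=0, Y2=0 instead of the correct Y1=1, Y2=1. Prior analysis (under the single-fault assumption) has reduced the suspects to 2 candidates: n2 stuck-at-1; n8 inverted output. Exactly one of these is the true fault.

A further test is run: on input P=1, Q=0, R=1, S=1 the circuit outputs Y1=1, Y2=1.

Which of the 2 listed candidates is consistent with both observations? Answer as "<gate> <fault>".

n2 stuck-at-1

Evaluate each candidate on input P=1, Q=0, R=1, S=1:
  n2 stuck-at-1: n1=1, n2=1 [stuck-at-1], n3=1, n4=1, n5=0, n6=0, n7=0, n8=0, n9=1, n10=1 → Y1=1, Y2=1 — matches
  n8 inverted output: n1=1, n2=1, n3=1, n4=1, n5=0, n6=0, n7=0, n8=1 [inverted output], n9=0, n10=1 → Y1=0, Y2=1 — eliminated
Only n2 stuck-at-1 reproduces the observed Y1=1, Y2=1.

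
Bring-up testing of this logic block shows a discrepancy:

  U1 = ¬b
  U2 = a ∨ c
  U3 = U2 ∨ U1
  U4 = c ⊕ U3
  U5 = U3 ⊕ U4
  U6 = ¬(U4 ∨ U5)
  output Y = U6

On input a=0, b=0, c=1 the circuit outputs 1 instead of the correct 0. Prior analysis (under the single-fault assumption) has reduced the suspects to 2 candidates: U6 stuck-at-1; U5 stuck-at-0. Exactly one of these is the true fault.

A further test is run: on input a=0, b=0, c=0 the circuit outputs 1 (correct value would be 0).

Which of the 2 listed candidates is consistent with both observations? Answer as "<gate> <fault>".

U6 stuck-at-1

Evaluate each candidate on input a=0, b=0, c=0:
  U6 stuck-at-1: U1=1, U2=0, U3=1, U4=1, U5=0, U6=1 [stuck-at-1] → 1 — matches
  U5 stuck-at-0: U1=1, U2=0, U3=1, U4=1, U5=0 [stuck-at-0], U6=0 → 0 — eliminated
Only U6 stuck-at-1 reproduces the observed 1.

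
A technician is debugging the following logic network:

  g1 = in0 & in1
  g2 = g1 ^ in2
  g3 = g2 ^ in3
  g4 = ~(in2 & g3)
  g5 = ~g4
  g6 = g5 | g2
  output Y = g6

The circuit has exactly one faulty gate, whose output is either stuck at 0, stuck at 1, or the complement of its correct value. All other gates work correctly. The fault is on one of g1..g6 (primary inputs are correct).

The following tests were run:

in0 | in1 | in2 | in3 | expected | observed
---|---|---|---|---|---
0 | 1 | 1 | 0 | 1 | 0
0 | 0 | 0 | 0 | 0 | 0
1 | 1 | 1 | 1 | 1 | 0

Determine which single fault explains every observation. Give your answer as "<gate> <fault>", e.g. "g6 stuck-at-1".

Fault-free values for test 1 (in0=0, in1=1, in2=1, in3=0): g1=0, g2=1, g3=1, g4=0, g5=1, g6=1, giving Y=1. Observed 0.
Test 1: faults giving observed 0 are {g1 stuck-at-1, g1 inverted output, g2 stuck-at-0, g2 inverted output, g6 stuck-at-0, g6 inverted output}.
Test 2 (in0=0, in1=0, in2=0, in3=0): fault-free g1=0, g2=0, g3=0, g4=1, g5=0, g6=0 → 0; observed 0. Eliminates g1 stuck-at-1, g1 inverted output, g2 inverted output, g6 inverted output.
Test 3 (in0=1, in1=1, in2=1, in3=1): fault-free g1=1, g2=0, g3=1, g4=0, g5=1, g6=1 → 1; observed 0. Eliminates g2 stuck-at-0.
Only g6 stuck-at-0 is consistent with every test.

g6 stuck-at-0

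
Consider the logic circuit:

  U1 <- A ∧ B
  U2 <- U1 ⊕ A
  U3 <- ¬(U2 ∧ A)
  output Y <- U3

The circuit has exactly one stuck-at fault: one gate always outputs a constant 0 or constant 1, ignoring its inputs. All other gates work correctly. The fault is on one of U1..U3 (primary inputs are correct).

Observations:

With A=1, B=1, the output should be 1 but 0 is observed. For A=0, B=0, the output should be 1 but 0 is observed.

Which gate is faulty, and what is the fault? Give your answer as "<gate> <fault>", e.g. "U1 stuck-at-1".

Fault-free values for test 1 (A=1, B=1): U1=1, U2=0, U3=1, giving Y=1. Observed 0.
Test 1: faults giving observed 0 are {U1 stuck-at-0, U2 stuck-at-1, U3 stuck-at-0}.
Test 2 (A=0, B=0): fault-free U1=0, U2=0, U3=1 → 1; observed 0. Eliminates U1 stuck-at-0, U2 stuck-at-1.
Only U3 stuck-at-0 is consistent with every test.

U3 stuck-at-0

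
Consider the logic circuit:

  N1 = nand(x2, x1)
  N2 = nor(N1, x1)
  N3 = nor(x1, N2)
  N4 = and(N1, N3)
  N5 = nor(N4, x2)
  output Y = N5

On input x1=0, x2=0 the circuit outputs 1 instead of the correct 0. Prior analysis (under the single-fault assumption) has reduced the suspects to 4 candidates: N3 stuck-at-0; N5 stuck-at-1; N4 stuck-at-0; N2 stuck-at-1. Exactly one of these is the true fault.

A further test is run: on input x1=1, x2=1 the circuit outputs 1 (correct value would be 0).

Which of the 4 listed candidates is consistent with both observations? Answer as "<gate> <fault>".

Evaluate each candidate on input x1=1, x2=1:
  N3 stuck-at-0: N1=0, N2=0, N3=0 [stuck-at-0], N4=0, N5=0 → 0 — eliminated
  N5 stuck-at-1: N1=0, N2=0, N3=0, N4=0, N5=1 [stuck-at-1] → 1 — matches
  N4 stuck-at-0: N1=0, N2=0, N3=0, N4=0 [stuck-at-0], N5=0 → 0 — eliminated
  N2 stuck-at-1: N1=0, N2=1 [stuck-at-1], N3=0, N4=0, N5=0 → 0 — eliminated
Only N5 stuck-at-1 reproduces the observed 1.

N5 stuck-at-1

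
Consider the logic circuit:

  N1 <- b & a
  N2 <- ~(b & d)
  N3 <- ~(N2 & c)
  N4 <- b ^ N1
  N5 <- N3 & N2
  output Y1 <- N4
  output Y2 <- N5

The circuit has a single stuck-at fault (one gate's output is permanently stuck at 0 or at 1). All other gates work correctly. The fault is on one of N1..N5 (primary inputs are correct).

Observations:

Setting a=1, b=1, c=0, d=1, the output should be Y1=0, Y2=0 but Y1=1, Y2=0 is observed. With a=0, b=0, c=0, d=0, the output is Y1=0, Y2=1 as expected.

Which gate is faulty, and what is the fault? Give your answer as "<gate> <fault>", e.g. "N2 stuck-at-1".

Fault-free values for test 1 (a=1, b=1, c=0, d=1): N1=1, N2=0, N3=1, N4=0, N5=0, giving Y1=0, Y2=0. Observed Y1=1, Y2=0.
Test 1: faults giving observed Y1=1, Y2=0 are {N1 stuck-at-0, N4 stuck-at-1}.
Test 2 (a=0, b=0, c=0, d=0): fault-free N1=0, N2=1, N3=1, N4=0, N5=1 → Y1=0, Y2=1; observed Y1=0, Y2=1. Eliminates N4 stuck-at-1.
Only N1 stuck-at-0 is consistent with every test.

N1 stuck-at-0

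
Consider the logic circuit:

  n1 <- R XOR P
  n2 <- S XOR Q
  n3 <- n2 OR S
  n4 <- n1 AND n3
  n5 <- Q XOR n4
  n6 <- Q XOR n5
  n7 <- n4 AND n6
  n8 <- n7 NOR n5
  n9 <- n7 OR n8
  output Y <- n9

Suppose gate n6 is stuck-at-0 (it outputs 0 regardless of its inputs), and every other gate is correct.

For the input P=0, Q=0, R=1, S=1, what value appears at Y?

Propagate with n6 forced: n1=1, n2=1, n3=1, n4=1, n5=1, n6=0 [stuck-at-0], n7=0, n8=0, n9=0.
So Y = 0. (Without the fault it would be 1.)

0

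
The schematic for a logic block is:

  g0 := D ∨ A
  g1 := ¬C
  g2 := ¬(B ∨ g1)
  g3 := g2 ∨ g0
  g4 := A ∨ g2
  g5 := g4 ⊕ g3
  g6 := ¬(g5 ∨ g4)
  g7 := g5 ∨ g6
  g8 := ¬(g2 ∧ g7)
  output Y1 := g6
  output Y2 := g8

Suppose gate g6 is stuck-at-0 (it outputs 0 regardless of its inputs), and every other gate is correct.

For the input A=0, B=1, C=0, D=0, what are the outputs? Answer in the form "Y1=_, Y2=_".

Y1=0, Y2=1

Propagate with g6 forced: g0=0, g1=1, g2=0, g3=0, g4=0, g5=0, g6=0 [stuck-at-0], g7=0, g8=1.
So the outputs are Y1=0, Y2=1. (Without the fault they would be Y1=1, Y2=1.)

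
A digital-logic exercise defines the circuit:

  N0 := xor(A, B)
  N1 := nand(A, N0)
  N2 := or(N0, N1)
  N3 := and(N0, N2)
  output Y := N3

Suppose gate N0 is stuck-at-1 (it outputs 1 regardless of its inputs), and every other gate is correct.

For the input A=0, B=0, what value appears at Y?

Propagate with N0 forced: N0=1 [stuck-at-1], N1=1, N2=1, N3=1.
So Y = 1. (Without the fault it would be 0.)

1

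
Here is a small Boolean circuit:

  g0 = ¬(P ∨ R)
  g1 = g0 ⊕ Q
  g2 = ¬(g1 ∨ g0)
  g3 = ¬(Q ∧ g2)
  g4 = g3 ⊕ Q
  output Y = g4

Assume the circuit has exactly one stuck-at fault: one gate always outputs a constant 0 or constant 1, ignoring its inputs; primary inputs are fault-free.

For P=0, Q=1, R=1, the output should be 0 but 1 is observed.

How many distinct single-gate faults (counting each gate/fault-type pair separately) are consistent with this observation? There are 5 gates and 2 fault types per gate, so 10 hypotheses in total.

Fault-free: g0=0, g1=1, g2=0, g3=1, g4=0 → 0. Observed 1.
  g0 stuck-at-0: output 0 ✗
  g0 stuck-at-1: output 0 ✗
  g1 stuck-at-0: output 1 ✓
  g1 stuck-at-1: output 0 ✗
  g2 stuck-at-0: output 0 ✗
  g2 stuck-at-1: output 1 ✓
  g3 stuck-at-0: output 1 ✓
  g3 stuck-at-1: output 0 ✗
  g4 stuck-at-0: output 0 ✗
  g4 stuck-at-1: output 1 ✓
Consistent faults: {g1 stuck-at-0, g2 stuck-at-1, g3 stuck-at-0, g4 stuck-at-1} — 4 in all.

4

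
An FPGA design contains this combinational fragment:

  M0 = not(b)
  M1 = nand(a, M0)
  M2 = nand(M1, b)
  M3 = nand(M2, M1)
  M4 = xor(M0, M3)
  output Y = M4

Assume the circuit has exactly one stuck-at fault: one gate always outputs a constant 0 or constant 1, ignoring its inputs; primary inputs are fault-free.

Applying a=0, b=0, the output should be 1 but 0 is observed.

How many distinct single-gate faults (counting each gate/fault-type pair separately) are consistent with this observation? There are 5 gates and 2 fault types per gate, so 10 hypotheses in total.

5

Fault-free: M0=1, M1=1, M2=1, M3=0, M4=1 → 1. Observed 0.
  M0 stuck-at-0: output 0 ✓
  M0 stuck-at-1: output 1 ✗
  M1 stuck-at-0: output 0 ✓
  M1 stuck-at-1: output 1 ✗
  M2 stuck-at-0: output 0 ✓
  M2 stuck-at-1: output 1 ✗
  M3 stuck-at-0: output 1 ✗
  M3 stuck-at-1: output 0 ✓
  M4 stuck-at-0: output 0 ✓
  M4 stuck-at-1: output 1 ✗
Consistent faults: {M0 stuck-at-0, M1 stuck-at-0, M2 stuck-at-0, M3 stuck-at-1, M4 stuck-at-0} — 5 in all.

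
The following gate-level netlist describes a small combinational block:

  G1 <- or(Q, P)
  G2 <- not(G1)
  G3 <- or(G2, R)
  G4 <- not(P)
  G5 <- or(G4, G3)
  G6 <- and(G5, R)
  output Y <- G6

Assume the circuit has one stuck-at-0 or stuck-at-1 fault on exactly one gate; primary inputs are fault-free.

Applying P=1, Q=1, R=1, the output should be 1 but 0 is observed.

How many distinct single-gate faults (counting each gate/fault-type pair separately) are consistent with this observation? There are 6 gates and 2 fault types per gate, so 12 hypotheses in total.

Fault-free: G1=1, G2=0, G3=1, G4=0, G5=1, G6=1 → 1. Observed 0.
  G1 stuck-at-0: output 1 ✗
  G1 stuck-at-1: output 1 ✗
  G2 stuck-at-0: output 1 ✗
  G2 stuck-at-1: output 1 ✗
  G3 stuck-at-0: output 0 ✓
  G3 stuck-at-1: output 1 ✗
  G4 stuck-at-0: output 1 ✗
  G4 stuck-at-1: output 1 ✗
  G5 stuck-at-0: output 0 ✓
  G5 stuck-at-1: output 1 ✗
  G6 stuck-at-0: output 0 ✓
  G6 stuck-at-1: output 1 ✗
Consistent faults: {G3 stuck-at-0, G5 stuck-at-0, G6 stuck-at-0} — 3 in all.

3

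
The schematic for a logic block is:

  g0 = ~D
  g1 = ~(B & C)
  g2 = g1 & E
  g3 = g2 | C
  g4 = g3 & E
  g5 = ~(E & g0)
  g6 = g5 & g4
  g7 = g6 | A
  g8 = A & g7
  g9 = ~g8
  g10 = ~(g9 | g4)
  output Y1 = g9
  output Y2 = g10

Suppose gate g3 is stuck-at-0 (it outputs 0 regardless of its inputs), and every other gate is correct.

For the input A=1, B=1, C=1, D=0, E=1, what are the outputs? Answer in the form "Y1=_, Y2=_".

Propagate with g3 forced: g0=1, g1=0, g2=0, g3=0 [stuck-at-0], g4=0, g5=0, g6=0, g7=1, g8=1, g9=0, g10=1.
So the outputs are Y1=0, Y2=1. (Without the fault they would be Y1=0, Y2=0.)

Y1=0, Y2=1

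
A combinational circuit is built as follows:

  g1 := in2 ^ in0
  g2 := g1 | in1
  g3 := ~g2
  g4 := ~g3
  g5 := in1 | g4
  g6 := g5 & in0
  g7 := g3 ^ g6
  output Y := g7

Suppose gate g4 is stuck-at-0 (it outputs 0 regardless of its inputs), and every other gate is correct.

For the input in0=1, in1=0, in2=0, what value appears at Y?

0

Propagate with g4 forced: g1=1, g2=1, g3=0, g4=0 [stuck-at-0], g5=0, g6=0, g7=0.
So Y = 0. (Without the fault it would be 1.)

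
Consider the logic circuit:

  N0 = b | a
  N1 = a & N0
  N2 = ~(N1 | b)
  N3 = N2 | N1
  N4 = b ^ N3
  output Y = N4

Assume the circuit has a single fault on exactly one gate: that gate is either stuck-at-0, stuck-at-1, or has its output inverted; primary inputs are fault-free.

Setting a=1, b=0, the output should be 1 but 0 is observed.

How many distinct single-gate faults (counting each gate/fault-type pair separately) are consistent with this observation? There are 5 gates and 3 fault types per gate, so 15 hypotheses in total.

Fault-free: N0=1, N1=1, N2=0, N3=1, N4=1 → 1. Observed 0.
  N0: none of the 3 fault types match ✗
  N1: none of the 3 fault types match ✗
  N2: none of the 3 fault types match ✗
  N3: stuck-at-0, inverted output ✓; others ✗
  N4: stuck-at-0, inverted output ✓; others ✗
Consistent faults: {N3 stuck-at-0, N3 inverted output, N4 stuck-at-0, N4 inverted output} — 4 in all.

4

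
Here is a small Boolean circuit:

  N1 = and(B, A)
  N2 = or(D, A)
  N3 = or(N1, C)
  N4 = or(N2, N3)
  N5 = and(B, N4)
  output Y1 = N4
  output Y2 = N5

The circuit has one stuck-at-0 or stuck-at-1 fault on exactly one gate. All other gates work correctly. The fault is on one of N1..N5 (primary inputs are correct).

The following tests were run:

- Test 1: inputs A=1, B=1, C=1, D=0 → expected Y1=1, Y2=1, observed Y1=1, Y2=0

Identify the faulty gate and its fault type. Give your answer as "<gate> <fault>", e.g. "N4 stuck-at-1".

N5 stuck-at-0

Fault-free values for test 1 (A=1, B=1, C=1, D=0): N1=1, N2=1, N3=1, N4=1, N5=1, giving Y1=1, Y2=1. Observed Y1=1, Y2=0.
Test 1: faults giving observed Y1=1, Y2=0 are {N5 stuck-at-0}.
Only N5 stuck-at-0 is consistent with every test.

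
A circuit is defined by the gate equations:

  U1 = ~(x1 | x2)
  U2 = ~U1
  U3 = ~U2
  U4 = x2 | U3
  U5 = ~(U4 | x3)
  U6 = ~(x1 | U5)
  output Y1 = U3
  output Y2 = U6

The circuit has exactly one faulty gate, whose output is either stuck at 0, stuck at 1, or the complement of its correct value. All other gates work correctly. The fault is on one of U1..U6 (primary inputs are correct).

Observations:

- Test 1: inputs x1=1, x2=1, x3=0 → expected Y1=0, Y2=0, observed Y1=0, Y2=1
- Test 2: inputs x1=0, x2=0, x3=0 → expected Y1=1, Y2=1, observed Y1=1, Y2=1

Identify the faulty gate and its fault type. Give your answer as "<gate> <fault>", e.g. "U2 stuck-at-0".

Fault-free values for test 1 (x1=1, x2=1, x3=0): U1=0, U2=1, U3=0, U4=1, U5=0, U6=0, giving Y1=0, Y2=0. Observed Y1=0, Y2=1.
Test 1: faults giving observed Y1=0, Y2=1 are {U6 stuck-at-1, U6 inverted output}.
Test 2 (x1=0, x2=0, x3=0): fault-free U1=1, U2=0, U3=1, U4=1, U5=0, U6=1 → Y1=1, Y2=1; observed Y1=1, Y2=1. Eliminates U6 inverted output.
Only U6 stuck-at-1 is consistent with every test.

U6 stuck-at-1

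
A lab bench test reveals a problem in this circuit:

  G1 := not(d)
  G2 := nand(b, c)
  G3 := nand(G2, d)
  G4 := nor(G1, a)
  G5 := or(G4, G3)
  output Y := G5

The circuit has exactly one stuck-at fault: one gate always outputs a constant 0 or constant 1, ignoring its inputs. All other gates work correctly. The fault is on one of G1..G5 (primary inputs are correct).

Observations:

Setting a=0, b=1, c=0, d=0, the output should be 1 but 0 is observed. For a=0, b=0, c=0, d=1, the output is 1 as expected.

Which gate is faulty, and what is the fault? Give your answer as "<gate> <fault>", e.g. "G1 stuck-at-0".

Fault-free values for test 1 (a=0, b=1, c=0, d=0): G1=1, G2=1, G3=1, G4=0, G5=1, giving Y=1. Observed 0.
Test 1: faults giving observed 0 are {G3 stuck-at-0, G5 stuck-at-0}.
Test 2 (a=0, b=0, c=0, d=1): fault-free G1=0, G2=1, G3=0, G4=1, G5=1 → 1; observed 1. Eliminates G5 stuck-at-0.
Only G3 stuck-at-0 is consistent with every test.

G3 stuck-at-0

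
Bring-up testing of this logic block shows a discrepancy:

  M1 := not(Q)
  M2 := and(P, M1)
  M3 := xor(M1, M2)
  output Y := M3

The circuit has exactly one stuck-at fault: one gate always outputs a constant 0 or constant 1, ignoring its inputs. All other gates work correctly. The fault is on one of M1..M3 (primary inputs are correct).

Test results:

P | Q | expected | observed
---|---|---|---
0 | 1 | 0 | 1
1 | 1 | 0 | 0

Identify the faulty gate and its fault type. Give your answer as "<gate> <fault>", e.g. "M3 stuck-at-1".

M1 stuck-at-1

Fault-free values for test 1 (P=0, Q=1): M1=0, M2=0, M3=0, giving Y=0. Observed 1.
Test 1: faults giving observed 1 are {M1 stuck-at-1, M2 stuck-at-1, M3 stuck-at-1}.
Test 2 (P=1, Q=1): fault-free M1=0, M2=0, M3=0 → 0; observed 0. Eliminates M2 stuck-at-1, M3 stuck-at-1.
Only M1 stuck-at-1 is consistent with every test.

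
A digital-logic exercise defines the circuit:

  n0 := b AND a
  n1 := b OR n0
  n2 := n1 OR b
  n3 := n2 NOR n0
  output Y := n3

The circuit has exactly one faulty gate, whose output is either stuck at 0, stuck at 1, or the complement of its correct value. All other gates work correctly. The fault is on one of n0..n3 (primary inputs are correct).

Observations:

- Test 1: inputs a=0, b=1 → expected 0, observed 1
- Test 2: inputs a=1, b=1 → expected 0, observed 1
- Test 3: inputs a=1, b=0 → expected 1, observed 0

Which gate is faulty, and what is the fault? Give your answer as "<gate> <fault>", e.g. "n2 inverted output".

Fault-free values for test 1 (a=0, b=1): n0=0, n1=1, n2=1, n3=0, giving Y=0. Observed 1.
Test 1: faults giving observed 1 are {n2 stuck-at-0, n2 inverted output, n3 stuck-at-1, n3 inverted output}.
Test 2 (a=1, b=1): fault-free n0=1, n1=1, n2=1, n3=0 → 0; observed 1. Eliminates n2 stuck-at-0, n2 inverted output.
Test 3 (a=1, b=0): fault-free n0=0, n1=0, n2=0, n3=1 → 1; observed 0. Eliminates n3 stuck-at-1.
Only n3 inverted output is consistent with every test.

n3 inverted output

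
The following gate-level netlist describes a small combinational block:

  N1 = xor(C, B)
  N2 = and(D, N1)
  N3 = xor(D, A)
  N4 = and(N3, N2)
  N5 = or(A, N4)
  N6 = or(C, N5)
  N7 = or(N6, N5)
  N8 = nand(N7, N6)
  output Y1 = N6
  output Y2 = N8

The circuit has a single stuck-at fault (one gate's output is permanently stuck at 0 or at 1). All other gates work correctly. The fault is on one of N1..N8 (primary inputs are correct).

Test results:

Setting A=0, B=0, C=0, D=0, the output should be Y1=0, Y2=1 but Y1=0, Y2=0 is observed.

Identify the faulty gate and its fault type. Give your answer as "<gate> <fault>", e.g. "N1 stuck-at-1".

N8 stuck-at-0

Fault-free values for test 1 (A=0, B=0, C=0, D=0): N1=0, N2=0, N3=0, N4=0, N5=0, N6=0, N7=0, N8=1, giving Y1=0, Y2=1. Observed Y1=0, Y2=0.
Test 1: faults giving observed Y1=0, Y2=0 are {N8 stuck-at-0}.
Only N8 stuck-at-0 is consistent with every test.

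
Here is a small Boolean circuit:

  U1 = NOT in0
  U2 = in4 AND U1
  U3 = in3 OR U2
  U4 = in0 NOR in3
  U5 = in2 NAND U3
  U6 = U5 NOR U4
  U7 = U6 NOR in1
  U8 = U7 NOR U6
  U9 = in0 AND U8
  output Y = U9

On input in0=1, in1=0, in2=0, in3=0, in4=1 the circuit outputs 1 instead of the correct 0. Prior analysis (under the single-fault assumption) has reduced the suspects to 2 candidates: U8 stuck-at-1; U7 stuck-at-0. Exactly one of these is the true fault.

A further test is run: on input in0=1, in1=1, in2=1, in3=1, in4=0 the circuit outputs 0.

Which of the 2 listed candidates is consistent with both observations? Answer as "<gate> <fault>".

Evaluate each candidate on input in0=1, in1=1, in2=1, in3=1, in4=0:
  U8 stuck-at-1: U1=0, U2=0, U3=1, U4=0, U5=0, U6=1, U7=0, U8=1 [stuck-at-1], U9=1 → 1 — eliminated
  U7 stuck-at-0: U1=0, U2=0, U3=1, U4=0, U5=0, U6=1, U7=0 [stuck-at-0], U8=0, U9=0 → 0 — matches
Only U7 stuck-at-0 reproduces the observed 0.

U7 stuck-at-0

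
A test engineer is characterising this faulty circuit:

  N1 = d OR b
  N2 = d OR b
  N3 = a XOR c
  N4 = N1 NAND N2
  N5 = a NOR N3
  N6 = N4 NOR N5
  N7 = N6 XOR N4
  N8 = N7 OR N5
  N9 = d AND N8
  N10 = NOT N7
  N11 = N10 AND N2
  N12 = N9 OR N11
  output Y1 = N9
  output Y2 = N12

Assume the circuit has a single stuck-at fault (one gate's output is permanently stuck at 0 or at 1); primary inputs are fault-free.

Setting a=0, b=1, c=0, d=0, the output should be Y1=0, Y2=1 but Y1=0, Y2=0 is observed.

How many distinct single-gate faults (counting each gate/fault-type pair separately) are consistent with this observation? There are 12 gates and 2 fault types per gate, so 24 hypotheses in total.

Fault-free: N1=1, N2=1, N3=0, N4=0, N5=1, N6=0, N7=0, N8=1, N9=0, N10=1, N11=1, N12=1 → Y1=0, Y2=1. Observed Y1=0, Y2=0.
  N1: stuck-at-0 ✓; others ✗
  N2: stuck-at-0 ✓; others ✗
  N3: stuck-at-1 ✓; others ✗
  N4: stuck-at-1 ✓; others ✗
  N5: stuck-at-0 ✓; others ✗
  N6: stuck-at-1 ✓; others ✗
  N7: stuck-at-1 ✓; others ✗
  N8: none of the 2 fault types match ✗
  N9: none of the 2 fault types match ✗
  N10: stuck-at-0 ✓; others ✗
  N11: stuck-at-0 ✓; others ✗
  N12: stuck-at-0 ✓; others ✗
Consistent faults: {N1 stuck-at-0, N2 stuck-at-0, N3 stuck-at-1, N4 stuck-at-1, N5 stuck-at-0, N6 stuck-at-1, N7 stuck-at-1, N10 stuck-at-0, N11 stuck-at-0, N12 stuck-at-0} — 10 in all.

10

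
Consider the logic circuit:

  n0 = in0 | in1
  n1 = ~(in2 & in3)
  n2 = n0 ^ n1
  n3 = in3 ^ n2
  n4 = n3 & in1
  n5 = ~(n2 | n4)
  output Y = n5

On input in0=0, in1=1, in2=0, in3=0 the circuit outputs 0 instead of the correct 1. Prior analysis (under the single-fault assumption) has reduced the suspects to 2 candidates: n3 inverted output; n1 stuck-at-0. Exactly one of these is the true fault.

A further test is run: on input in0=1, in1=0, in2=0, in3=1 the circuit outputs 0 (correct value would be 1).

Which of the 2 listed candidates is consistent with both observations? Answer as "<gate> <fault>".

n1 stuck-at-0

Evaluate each candidate on input in0=1, in1=0, in2=0, in3=1:
  n3 inverted output: n0=1, n1=1, n2=0, n3=0 [inverted output], n4=0, n5=1 → 1 — eliminated
  n1 stuck-at-0: n0=1, n1=0 [stuck-at-0], n2=1, n3=0, n4=0, n5=0 → 0 — matches
Only n1 stuck-at-0 reproduces the observed 0.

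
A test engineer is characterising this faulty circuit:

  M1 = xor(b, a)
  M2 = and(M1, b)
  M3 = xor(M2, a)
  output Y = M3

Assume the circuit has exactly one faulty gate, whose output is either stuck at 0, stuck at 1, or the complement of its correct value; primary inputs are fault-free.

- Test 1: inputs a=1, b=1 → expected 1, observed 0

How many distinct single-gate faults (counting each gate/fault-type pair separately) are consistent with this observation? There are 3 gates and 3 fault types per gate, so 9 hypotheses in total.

6

Fault-free: M1=0, M2=0, M3=1 → 1. Observed 0.
  M1 stuck-at-0: output 1 ✗
  M1 stuck-at-1: output 0 ✓
  M1 inverted output: output 0 ✓
  M2 stuck-at-0: output 1 ✗
  M2 stuck-at-1: output 0 ✓
  M2 inverted output: output 0 ✓
  M3 stuck-at-0: output 0 ✓
  M3 stuck-at-1: output 1 ✗
  M3 inverted output: output 0 ✓
Consistent faults: {M1 stuck-at-1, M1 inverted output, M2 stuck-at-1, M2 inverted output, M3 stuck-at-0, M3 inverted output} — 6 in all.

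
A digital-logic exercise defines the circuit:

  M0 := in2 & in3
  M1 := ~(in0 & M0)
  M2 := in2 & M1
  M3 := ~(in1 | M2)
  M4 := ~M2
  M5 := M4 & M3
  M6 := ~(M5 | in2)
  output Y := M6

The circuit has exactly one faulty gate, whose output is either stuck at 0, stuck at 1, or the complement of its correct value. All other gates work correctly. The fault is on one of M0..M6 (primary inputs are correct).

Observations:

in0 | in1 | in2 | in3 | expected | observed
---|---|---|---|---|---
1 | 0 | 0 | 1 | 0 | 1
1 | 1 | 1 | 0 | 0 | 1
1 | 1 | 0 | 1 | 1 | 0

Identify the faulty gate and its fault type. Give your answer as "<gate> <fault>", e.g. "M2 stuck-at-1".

M6 inverted output

Fault-free values for test 1 (in0=1, in1=0, in2=0, in3=1): M0=0, M1=1, M2=0, M3=1, M4=1, M5=1, M6=0, giving Y=0. Observed 1.
Test 1: faults giving observed 1 are {M2 stuck-at-1, M2 inverted output, M3 stuck-at-0, M3 inverted output, M4 stuck-at-0, M4 inverted output, M5 stuck-at-0, M5 inverted output, M6 stuck-at-1, M6 inverted output}.
Test 2 (in0=1, in1=1, in2=1, in3=0): fault-free M0=0, M1=1, M2=1, M3=0, M4=0, M5=0, M6=0 → 0; observed 1. Eliminates M2 stuck-at-1, M2 inverted output, M3 stuck-at-0, M3 inverted output, M4 stuck-at-0, M4 inverted output, M5 stuck-at-0, M5 inverted output.
Test 3 (in0=1, in1=1, in2=0, in3=1): fault-free M0=0, M1=1, M2=0, M3=0, M4=1, M5=0, M6=1 → 1; observed 0. Eliminates M6 stuck-at-1.
Only M6 inverted output is consistent with every test.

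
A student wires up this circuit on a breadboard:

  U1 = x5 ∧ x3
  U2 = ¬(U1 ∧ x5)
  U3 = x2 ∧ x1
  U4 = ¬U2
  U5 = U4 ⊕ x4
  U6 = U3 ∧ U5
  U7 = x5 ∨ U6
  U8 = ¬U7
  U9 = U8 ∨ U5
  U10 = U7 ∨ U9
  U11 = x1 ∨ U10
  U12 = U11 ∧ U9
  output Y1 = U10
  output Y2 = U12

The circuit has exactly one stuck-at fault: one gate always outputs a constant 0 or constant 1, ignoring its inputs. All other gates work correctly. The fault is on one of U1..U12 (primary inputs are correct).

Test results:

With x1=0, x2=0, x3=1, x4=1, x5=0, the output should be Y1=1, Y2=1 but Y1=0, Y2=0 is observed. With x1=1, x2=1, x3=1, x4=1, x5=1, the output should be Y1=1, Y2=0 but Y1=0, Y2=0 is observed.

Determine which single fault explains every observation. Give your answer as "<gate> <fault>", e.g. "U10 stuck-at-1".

U10 stuck-at-0

Fault-free values for test 1 (x1=0, x2=0, x3=1, x4=1, x5=0): U1=0, U2=1, U3=0, U4=0, U5=1, U6=0, U7=0, U8=1, U9=1, U10=1, U11=1, U12=1, giving Y1=1, Y2=1. Observed Y1=0, Y2=0.
Test 1: faults giving observed Y1=0, Y2=0 are {U9 stuck-at-0, U10 stuck-at-0}.
Test 2 (x1=1, x2=1, x3=1, x4=1, x5=1): fault-free U1=1, U2=0, U3=1, U4=1, U5=0, U6=0, U7=1, U8=0, U9=0, U10=1, U11=1, U12=0 → Y1=1, Y2=0; observed Y1=0, Y2=0. Eliminates U9 stuck-at-0.
Only U10 stuck-at-0 is consistent with every test.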